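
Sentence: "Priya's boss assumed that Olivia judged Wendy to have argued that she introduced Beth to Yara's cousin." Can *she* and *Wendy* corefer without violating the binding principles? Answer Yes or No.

*Wendy* is an R-expression; Principle C requires it to be free (not bound by any c-commanding expression).
— she: subject of the clause headed by 'introduced'; the pronoun does not c-command the R-expression — coreference allowed.

Yes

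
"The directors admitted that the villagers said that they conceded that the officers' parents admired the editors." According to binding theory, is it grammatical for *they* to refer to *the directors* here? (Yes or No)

*the directors* is an R-expression; Principle C requires it to be free (not bound by any c-commanding expression).
— they: subject of the clause headed by 'conceded'; the pronoun does not c-command the R-expression — coreference allowed.

Yes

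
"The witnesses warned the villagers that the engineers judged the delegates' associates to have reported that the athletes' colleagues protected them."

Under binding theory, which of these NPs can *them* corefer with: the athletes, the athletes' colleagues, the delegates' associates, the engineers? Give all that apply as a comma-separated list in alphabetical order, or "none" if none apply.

the athletes, the delegates' associates, the engineers

*them* is a pronoun; Principle B requires it to be free in its binding domain — the clause headed by 'protected'.
— the athletes: possessor inside the subject DP of the clause headed by 'protected'; does not c-command the pronoun — Principle B does not apply; allowed.
— the athletes' colleagues: subject of the clause headed by 'protected'; c-commands the pronoun within its binding domain — blocked (Principle B).
— the delegates' associates: subject of the clause headed by 'reported'; c-commands the pronoun but lies outside its binding domain — allowed.
— the engineers: subject of the clause headed by 'judged'; c-commands the pronoun but lies outside its binding domain — allowed.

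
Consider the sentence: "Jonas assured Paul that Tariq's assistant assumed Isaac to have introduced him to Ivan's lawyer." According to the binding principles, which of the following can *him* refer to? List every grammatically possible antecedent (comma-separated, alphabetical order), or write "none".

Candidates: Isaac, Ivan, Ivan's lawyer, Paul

*him* is a pronoun; Principle B requires it to be free in its binding domain — the clause headed by 'introduced'.
— Isaac: subject of the clause headed by 'introduced'; c-commands the pronoun within its binding domain — blocked (Principle B).
— Ivan: possessor inside the second object DP of the clause headed by 'introduced'; is c-commanded by the pronoun; coreference would bind this R-expression — blocked (Principle C).
— Ivan's lawyer: second object of the clause headed by 'introduced'; is c-commanded by the pronoun; coreference would bind this R-expression — blocked (Principle C).
— Paul: object of the matrix clause; c-commands the pronoun but lies outside its binding domain — allowed.

Paul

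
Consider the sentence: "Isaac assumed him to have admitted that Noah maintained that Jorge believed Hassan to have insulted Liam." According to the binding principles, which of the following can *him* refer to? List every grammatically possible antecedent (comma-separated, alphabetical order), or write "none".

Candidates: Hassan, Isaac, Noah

none

*him* is a pronoun; Principle B requires it to be free in its binding domain — the matrix clause.
— Hassan: subject of the clause headed by 'insulted'; is c-commanded by the pronoun; coreference would bind this R-expression — blocked (Principle C).
— Isaac: subject of the matrix clause; c-commands the pronoun within its binding domain — blocked (Principle B).
— Noah: subject of the clause headed by 'maintained'; is c-commanded by the pronoun; coreference would bind this R-expression — blocked (Principle C).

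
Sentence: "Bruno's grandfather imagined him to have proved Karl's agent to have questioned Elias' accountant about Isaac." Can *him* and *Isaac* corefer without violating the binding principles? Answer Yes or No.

*Isaac* is an R-expression; Principle C requires it to be free (not bound by any c-commanding expression).
— him: subject of the clause headed by 'proved'; the pronoun c-commands the R-expression — coreference blocked (Principle C).

No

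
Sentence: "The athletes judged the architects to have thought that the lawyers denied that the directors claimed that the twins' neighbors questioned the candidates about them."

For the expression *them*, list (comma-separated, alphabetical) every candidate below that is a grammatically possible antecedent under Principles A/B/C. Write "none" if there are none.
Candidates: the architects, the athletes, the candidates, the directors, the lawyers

*them* is a pronoun; Principle B requires it to be free in its binding domain — the clause headed by 'questioned'.
— the architects: subject of the clause headed by 'thought'; c-commands the pronoun but lies outside its binding domain — allowed.
— the athletes: subject of the matrix clause; c-commands the pronoun but lies outside its binding domain — allowed.
— the candidates: object of the clause headed by 'questioned'; c-commands the pronoun within its binding domain — blocked (Principle B).
— the directors: subject of the clause headed by 'claimed'; c-commands the pronoun but lies outside its binding domain — allowed.
— the lawyers: subject of the clause headed by 'denied'; c-commands the pronoun but lies outside its binding domain — allowed.

the architects, the athletes, the directors, the lawyers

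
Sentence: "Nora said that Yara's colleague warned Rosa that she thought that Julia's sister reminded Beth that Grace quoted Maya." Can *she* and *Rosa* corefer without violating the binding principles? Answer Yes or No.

*Rosa* is an R-expression; Principle C requires it to be free (not bound by any c-commanding expression).
— she: subject of the clause headed by 'thought'; the pronoun does not c-command the R-expression — coreference allowed.

Yes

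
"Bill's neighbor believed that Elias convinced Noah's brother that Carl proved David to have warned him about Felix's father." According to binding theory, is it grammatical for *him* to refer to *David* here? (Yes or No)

No

*David* is an R-expression; Principle C requires it to be free (not bound by any c-commanding expression).
— him: object of the clause headed by 'warned'; the R-expression locally c-commands the pronoun — coreference blocked (Principle B on the pronoun).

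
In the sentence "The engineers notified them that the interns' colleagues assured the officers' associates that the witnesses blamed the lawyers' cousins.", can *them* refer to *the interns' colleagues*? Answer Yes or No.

*them* is a pronoun; Principle B requires it to be free in its binding domain — the matrix clause.
— the interns' colleagues: subject of the clause headed by 'assured'; is c-commanded by the pronoun; coreference would bind this R-expression — blocked (Principle C).

No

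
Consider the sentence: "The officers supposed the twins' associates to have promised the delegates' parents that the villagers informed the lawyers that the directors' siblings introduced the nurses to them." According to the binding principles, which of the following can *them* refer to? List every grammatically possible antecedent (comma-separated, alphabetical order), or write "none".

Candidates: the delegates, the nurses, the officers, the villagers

*them* is a pronoun; Principle B requires it to be free in its binding domain — the clause headed by 'introduced'.
— the delegates: possessor inside the object DP of the clause headed by 'promised'; does not c-command the pronoun — Principle B does not apply; allowed.
— the nurses: object of the clause headed by 'introduced'; c-commands the pronoun within its binding domain — blocked (Principle B).
— the officers: subject of the matrix clause; c-commands the pronoun but lies outside its binding domain — allowed.
— the villagers: subject of the clause headed by 'informed'; c-commands the pronoun but lies outside its binding domain — allowed.

the delegates, the officers, the villagers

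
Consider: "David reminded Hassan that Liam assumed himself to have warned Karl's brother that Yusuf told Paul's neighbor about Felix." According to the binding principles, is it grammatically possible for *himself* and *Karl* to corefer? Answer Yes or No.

No

*himself* is a reflexive; Principle A requires it to be bound within its binding domain — the clause headed by 'assumed'.
— Karl: possessor inside the object DP of the clause headed by 'warned'; does not c-command the reflexive — cannot bind it (Principle A).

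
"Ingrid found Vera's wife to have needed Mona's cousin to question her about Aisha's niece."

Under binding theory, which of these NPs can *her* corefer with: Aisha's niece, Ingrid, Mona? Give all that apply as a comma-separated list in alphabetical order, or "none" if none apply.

Ingrid, Mona

*her* is a pronoun; Principle B requires it to be free in its binding domain — the clause headed by 'question'.
— Aisha's niece: second object of the clause headed by 'question'; is c-commanded by the pronoun; coreference would bind this R-expression — blocked (Principle C).
— Ingrid: subject of the matrix clause; c-commands the pronoun but lies outside its binding domain — allowed.
— Mona: possessor inside the subject DP of the clause headed by 'question'; does not c-command the pronoun — Principle B does not apply; allowed.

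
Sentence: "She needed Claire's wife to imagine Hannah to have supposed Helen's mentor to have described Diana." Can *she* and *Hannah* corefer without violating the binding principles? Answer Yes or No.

No

*Hannah* is an R-expression; Principle C requires it to be free (not bound by any c-commanding expression).
— she: subject of the matrix clause; the pronoun c-commands the R-expression — coreference blocked (Principle C).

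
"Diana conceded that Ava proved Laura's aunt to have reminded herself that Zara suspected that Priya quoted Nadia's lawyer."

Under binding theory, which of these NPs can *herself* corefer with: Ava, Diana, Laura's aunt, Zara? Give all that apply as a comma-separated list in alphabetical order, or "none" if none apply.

*herself* is a reflexive; Principle A requires it to be bound within its binding domain — the clause headed by 'reminded'.
— Ava: subject of the clause headed by 'proved'; c-commands the reflexive but lies outside its binding domain — cannot bind it (Principle A).
— Diana: subject of the matrix clause; c-commands the reflexive but lies outside its binding domain — cannot bind it (Principle A).
— Laura's aunt: subject of the clause headed by 'reminded'; c-commands the reflexive within its binding domain — allowed (Principle A).
— Zara: subject of the clause headed by 'suspected'; does not c-command the reflexive — cannot bind it (Principle A).

Laura's aunt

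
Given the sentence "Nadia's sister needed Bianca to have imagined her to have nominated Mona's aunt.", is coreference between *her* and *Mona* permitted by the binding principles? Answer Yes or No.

*her* is a pronoun; Principle B requires it to be free in its binding domain — the clause headed by 'imagined'.
— Mona: possessor inside the object DP of the clause headed by 'nominated'; is c-commanded by the pronoun; coreference would bind this R-expression — blocked (Principle C).

No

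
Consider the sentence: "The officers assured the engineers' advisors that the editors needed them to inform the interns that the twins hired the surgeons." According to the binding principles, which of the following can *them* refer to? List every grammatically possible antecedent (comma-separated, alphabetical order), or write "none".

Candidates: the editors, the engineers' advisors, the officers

the engineers' advisors, the officers

*them* is a pronoun; Principle B requires it to be free in its binding domain — the clause headed by 'needed'.
— the editors: subject of the clause headed by 'needed'; c-commands the pronoun within its binding domain — blocked (Principle B).
— the engineers' advisors: object of the matrix clause; c-commands the pronoun but lies outside its binding domain — allowed.
— the officers: subject of the matrix clause; c-commands the pronoun but lies outside its binding domain — allowed.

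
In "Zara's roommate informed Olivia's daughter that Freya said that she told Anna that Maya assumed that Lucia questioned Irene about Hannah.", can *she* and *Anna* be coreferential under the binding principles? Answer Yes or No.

*Anna* is an R-expression; Principle C requires it to be free (not bound by any c-commanding expression).
— she: subject of the clause headed by 'told'; the pronoun c-commands the R-expression — coreference blocked (Principle C).

No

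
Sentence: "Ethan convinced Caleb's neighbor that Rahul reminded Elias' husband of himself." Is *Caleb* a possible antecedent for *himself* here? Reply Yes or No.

*himself* is a reflexive; Principle A requires it to be bound within its binding domain — the clause headed by 'reminded'.
— Caleb: possessor inside the object DP of the matrix clause; does not c-command the reflexive — cannot bind it (Principle A).

No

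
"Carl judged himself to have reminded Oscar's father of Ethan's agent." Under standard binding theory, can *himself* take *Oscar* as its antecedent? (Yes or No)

No

*himself* is a reflexive; Principle A requires it to be bound within its binding domain — the matrix clause.
— Oscar: possessor inside the object DP of the clause headed by 'reminded'; does not c-command the reflexive — cannot bind it (Principle A).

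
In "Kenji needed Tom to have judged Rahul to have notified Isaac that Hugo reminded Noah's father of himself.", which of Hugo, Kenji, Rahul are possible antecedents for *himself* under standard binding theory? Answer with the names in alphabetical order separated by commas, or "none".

*himself* is a reflexive; Principle A requires it to be bound within its binding domain — the clause headed by 'reminded'.
— Hugo: subject of the clause headed by 'reminded'; c-commands the reflexive within its binding domain — allowed (Principle A).
— Kenji: subject of the matrix clause; c-commands the reflexive but lies outside its binding domain — cannot bind it (Principle A).
— Rahul: subject of the clause headed by 'notified'; c-commands the reflexive but lies outside its binding domain — cannot bind it (Principle A).

Hugo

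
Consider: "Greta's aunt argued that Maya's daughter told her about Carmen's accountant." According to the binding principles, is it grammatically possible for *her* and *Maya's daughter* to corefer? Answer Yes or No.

*her* is a pronoun; Principle B requires it to be free in its binding domain — the clause headed by 'told'.
— Maya's daughter: subject of the clause headed by 'told'; c-commands the pronoun within its binding domain — blocked (Principle B).

No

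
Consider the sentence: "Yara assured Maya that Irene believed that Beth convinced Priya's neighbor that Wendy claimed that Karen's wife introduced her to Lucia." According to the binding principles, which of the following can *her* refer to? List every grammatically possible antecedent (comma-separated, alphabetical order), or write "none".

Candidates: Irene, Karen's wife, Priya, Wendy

Irene, Priya, Wendy

*her* is a pronoun; Principle B requires it to be free in its binding domain — the clause headed by 'introduced'.
— Irene: subject of the clause headed by 'believed'; c-commands the pronoun but lies outside its binding domain — allowed.
— Karen's wife: subject of the clause headed by 'introduced'; c-commands the pronoun within its binding domain — blocked (Principle B).
— Priya: possessor inside the object DP of the clause headed by 'convinced'; does not c-command the pronoun — Principle B does not apply; allowed.
— Wendy: subject of the clause headed by 'claimed'; c-commands the pronoun but lies outside its binding domain — allowed.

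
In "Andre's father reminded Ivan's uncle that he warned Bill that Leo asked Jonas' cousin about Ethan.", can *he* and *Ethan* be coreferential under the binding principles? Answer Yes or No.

No

*Ethan* is an R-expression; Principle C requires it to be free (not bound by any c-commanding expression).
— he: subject of the clause headed by 'warned'; the pronoun c-commands the R-expression — coreference blocked (Principle C).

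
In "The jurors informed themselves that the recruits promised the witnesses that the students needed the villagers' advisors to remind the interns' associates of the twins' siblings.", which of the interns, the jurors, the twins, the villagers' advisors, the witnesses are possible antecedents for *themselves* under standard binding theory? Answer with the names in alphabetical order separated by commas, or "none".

*themselves* is a reflexive; Principle A requires it to be bound within its binding domain — the matrix clause.
— the interns: possessor inside the object DP of the clause headed by 'remind'; does not c-command the reflexive — cannot bind it (Principle A).
— the jurors: subject of the matrix clause; c-commands the reflexive within its binding domain — allowed (Principle A).
— the twins: possessor inside the second object DP of the clause headed by 'remind'; does not c-command the reflexive — cannot bind it (Principle A).
— the villagers' advisors: subject of the clause headed by 'remind'; does not c-command the reflexive — cannot bind it (Principle A).
— the witnesses: object of the clause headed by 'promised'; does not c-command the reflexive — cannot bind it (Principle A).

the jurors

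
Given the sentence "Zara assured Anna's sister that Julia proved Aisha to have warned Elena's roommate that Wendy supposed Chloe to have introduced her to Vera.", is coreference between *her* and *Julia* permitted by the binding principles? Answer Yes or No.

*her* is a pronoun; Principle B requires it to be free in its binding domain — the clause headed by 'introduced'.
— Julia: subject of the clause headed by 'proved'; c-commands the pronoun but lies outside its binding domain — allowed.

Yes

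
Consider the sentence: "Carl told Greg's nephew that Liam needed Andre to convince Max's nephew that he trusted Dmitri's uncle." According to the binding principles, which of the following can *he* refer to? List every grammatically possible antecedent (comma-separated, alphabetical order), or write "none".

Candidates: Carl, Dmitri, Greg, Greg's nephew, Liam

*he* is a pronoun; Principle B requires it to be free in its binding domain — the clause headed by 'trusted'.
— Carl: subject of the matrix clause; c-commands the pronoun but lies outside its binding domain — allowed.
— Dmitri: possessor inside the object DP of the clause headed by 'trusted'; is c-commanded by the pronoun; coreference would bind this R-expression — blocked (Principle C).
— Greg: possessor inside the object DP of the matrix clause; does not c-command the pronoun — Principle B does not apply; allowed.
— Greg's nephew: object of the matrix clause; c-commands the pronoun but lies outside its binding domain — allowed.
— Liam: subject of the clause headed by 'needed'; c-commands the pronoun but lies outside its binding domain — allowed.

Carl, Greg, Greg's nephew, Liam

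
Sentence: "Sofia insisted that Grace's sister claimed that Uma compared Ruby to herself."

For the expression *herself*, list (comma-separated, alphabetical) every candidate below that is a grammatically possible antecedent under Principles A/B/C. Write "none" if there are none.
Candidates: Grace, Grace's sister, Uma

Uma

*herself* is a reflexive; Principle A requires it to be bound within its binding domain — the clause headed by 'compared'.
— Grace: possessor inside the subject DP of the clause headed by 'claimed'; does not c-command the reflexive — cannot bind it (Principle A).
— Grace's sister: subject of the clause headed by 'claimed'; c-commands the reflexive but lies outside its binding domain — cannot bind it (Principle A).
— Uma: subject of the clause headed by 'compared'; c-commands the reflexive within its binding domain — allowed (Principle A).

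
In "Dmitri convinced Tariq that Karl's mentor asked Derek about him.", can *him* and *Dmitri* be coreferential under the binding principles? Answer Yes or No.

*Dmitri* is an R-expression; Principle C requires it to be free (not bound by any c-commanding expression).
— him: second object of the clause headed by 'asked'; the pronoun does not c-command the R-expression — coreference allowed.

Yes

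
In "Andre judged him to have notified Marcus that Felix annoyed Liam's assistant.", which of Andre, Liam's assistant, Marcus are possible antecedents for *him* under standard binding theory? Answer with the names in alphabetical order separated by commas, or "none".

*him* is a pronoun; Principle B requires it to be free in its binding domain — the matrix clause.
— Andre: subject of the matrix clause; c-commands the pronoun within its binding domain — blocked (Principle B).
— Liam's assistant: object of the clause headed by 'annoyed'; is c-commanded by the pronoun; coreference would bind this R-expression — blocked (Principle C).
— Marcus: object of the clause headed by 'notified'; is c-commanded by the pronoun; coreference would bind this R-expression — blocked (Principle C).

none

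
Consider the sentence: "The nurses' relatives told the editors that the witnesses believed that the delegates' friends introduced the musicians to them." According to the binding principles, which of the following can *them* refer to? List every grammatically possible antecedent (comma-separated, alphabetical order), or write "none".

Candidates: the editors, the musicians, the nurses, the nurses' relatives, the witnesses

the editors, the nurses, the nurses' relatives, the witnesses

*them* is a pronoun; Principle B requires it to be free in its binding domain — the clause headed by 'introduced'.
— the editors: object of the matrix clause; c-commands the pronoun but lies outside its binding domain — allowed.
— the musicians: object of the clause headed by 'introduced'; c-commands the pronoun within its binding domain — blocked (Principle B).
— the nurses: possessor inside the subject DP of the matrix clause; does not c-command the pronoun — Principle B does not apply; allowed.
— the nurses' relatives: subject of the matrix clause; c-commands the pronoun but lies outside its binding domain — allowed.
— the witnesses: subject of the clause headed by 'believed'; c-commands the pronoun but lies outside its binding domain — allowed.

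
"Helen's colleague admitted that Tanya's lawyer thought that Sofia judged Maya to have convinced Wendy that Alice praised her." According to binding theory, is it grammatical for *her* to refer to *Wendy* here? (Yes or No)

Yes

*Wendy* is an R-expression; Principle C requires it to be free (not bound by any c-commanding expression).
— her: object of the clause headed by 'praised'; the pronoun does not c-command the R-expression — coreference allowed.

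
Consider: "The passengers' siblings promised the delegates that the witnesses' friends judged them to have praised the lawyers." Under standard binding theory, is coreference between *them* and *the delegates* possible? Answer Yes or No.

Yes

*the delegates* is an R-expression; Principle C requires it to be free (not bound by any c-commanding expression).
— them: subject of the clause headed by 'praised'; the pronoun does not c-command the R-expression — coreference allowed.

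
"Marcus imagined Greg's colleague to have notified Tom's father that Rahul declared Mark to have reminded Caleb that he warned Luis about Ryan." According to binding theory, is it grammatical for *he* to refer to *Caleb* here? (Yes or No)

*Caleb* is an R-expression; Principle C requires it to be free (not bound by any c-commanding expression).
— he: subject of the clause headed by 'warned'; the pronoun does not c-command the R-expression — coreference allowed.

Yes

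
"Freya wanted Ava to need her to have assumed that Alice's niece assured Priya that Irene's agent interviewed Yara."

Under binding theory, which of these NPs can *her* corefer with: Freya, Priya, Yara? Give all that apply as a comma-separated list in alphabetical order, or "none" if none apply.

*her* is a pronoun; Principle B requires it to be free in its binding domain — the clause headed by 'need'.
— Freya: subject of the matrix clause; c-commands the pronoun but lies outside its binding domain — allowed.
— Priya: object of the clause headed by 'assured'; is c-commanded by the pronoun; coreference would bind this R-expression — blocked (Principle C).
— Yara: object of the clause headed by 'interviewed'; is c-commanded by the pronoun; coreference would bind this R-expression — blocked (Principle C).

Freya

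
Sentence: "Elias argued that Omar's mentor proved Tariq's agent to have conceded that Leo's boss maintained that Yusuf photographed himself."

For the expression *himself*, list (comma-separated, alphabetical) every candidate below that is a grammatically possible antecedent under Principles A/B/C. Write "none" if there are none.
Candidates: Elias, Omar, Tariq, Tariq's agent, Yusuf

Yusuf

*himself* is a reflexive; Principle A requires it to be bound within its binding domain — the clause headed by 'photographed'.
— Elias: subject of the matrix clause; c-commands the reflexive but lies outside its binding domain — cannot bind it (Principle A).
— Omar: possessor inside the subject DP of the clause headed by 'proved'; does not c-command the reflexive — cannot bind it (Principle A).
— Tariq: possessor inside the subject DP of the clause headed by 'conceded'; does not c-command the reflexive — cannot bind it (Principle A).
— Tariq's agent: subject of the clause headed by 'conceded'; c-commands the reflexive but lies outside its binding domain — cannot bind it (Principle A).
— Yusuf: subject of the clause headed by 'photographed'; c-commands the reflexive within its binding domain — allowed (Principle A).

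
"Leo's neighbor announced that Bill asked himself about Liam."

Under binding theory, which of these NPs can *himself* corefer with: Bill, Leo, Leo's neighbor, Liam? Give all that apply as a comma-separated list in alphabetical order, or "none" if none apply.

*himself* is a reflexive; Principle A requires it to be bound within its binding domain — the clause headed by 'asked'.
— Bill: subject of the clause headed by 'asked'; c-commands the reflexive within its binding domain — allowed (Principle A).
— Leo: possessor inside the subject DP of the matrix clause; does not c-command the reflexive — cannot bind it (Principle A).
— Leo's neighbor: subject of the matrix clause; c-commands the reflexive but lies outside its binding domain — cannot bind it (Principle A).
— Liam: second object of the clause headed by 'asked'; does not c-command the reflexive — cannot bind it (Principle A).

Bill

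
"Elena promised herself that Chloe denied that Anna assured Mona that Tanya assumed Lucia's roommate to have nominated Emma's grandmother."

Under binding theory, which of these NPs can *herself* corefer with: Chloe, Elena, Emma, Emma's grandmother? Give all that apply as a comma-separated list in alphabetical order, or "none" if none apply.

Elena

*herself* is a reflexive; Principle A requires it to be bound within its binding domain — the matrix clause.
— Chloe: subject of the clause headed by 'denied'; does not c-command the reflexive — cannot bind it (Principle A).
— Elena: subject of the matrix clause; c-commands the reflexive within its binding domain — allowed (Principle A).
— Emma: possessor inside the object DP of the clause headed by 'nominated'; does not c-command the reflexive — cannot bind it (Principle A).
— Emma's grandmother: object of the clause headed by 'nominated'; does not c-command the reflexive — cannot bind it (Principle A).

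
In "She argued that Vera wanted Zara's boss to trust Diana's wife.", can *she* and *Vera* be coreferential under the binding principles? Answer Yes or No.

No

*Vera* is an R-expression; Principle C requires it to be free (not bound by any c-commanding expression).
— she: subject of the matrix clause; the pronoun c-commands the R-expression — coreference blocked (Principle C).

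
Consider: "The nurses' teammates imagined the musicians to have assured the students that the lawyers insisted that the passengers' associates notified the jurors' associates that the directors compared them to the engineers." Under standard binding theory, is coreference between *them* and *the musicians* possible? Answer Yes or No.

*the musicians* is an R-expression; Principle C requires it to be free (not bound by any c-commanding expression).
— them: object of the clause headed by 'compared'; the pronoun does not c-command the R-expression — coreference allowed.

Yes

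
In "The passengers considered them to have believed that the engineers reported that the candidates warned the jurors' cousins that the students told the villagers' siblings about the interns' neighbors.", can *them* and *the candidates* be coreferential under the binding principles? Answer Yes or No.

*the candidates* is an R-expression; Principle C requires it to be free (not bound by any c-commanding expression).
— them: subject of the clause headed by 'believed'; the pronoun c-commands the R-expression — coreference blocked (Principle C).

No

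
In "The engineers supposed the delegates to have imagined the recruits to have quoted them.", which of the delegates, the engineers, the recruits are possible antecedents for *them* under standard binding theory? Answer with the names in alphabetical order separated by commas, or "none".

the delegates, the engineers

*them* is a pronoun; Principle B requires it to be free in its binding domain — the clause headed by 'quoted'.
— the delegates: subject of the clause headed by 'imagined'; c-commands the pronoun but lies outside its binding domain — allowed.
— the engineers: subject of the matrix clause; c-commands the pronoun but lies outside its binding domain — allowed.
— the recruits: subject of the clause headed by 'quoted'; c-commands the pronoun within its binding domain — blocked (Principle B).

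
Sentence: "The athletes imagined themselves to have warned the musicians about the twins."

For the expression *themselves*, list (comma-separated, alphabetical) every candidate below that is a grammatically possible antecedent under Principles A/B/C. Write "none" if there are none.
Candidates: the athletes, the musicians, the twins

*themselves* is a reflexive; Principle A requires it to be bound within its binding domain — the matrix clause.
— the athletes: subject of the matrix clause; c-commands the reflexive within its binding domain — allowed (Principle A).
— the musicians: object of the clause headed by 'warned'; does not c-command the reflexive — cannot bind it (Principle A).
— the twins: second object of the clause headed by 'warned'; does not c-command the reflexive — cannot bind it (Principle A).

the athletes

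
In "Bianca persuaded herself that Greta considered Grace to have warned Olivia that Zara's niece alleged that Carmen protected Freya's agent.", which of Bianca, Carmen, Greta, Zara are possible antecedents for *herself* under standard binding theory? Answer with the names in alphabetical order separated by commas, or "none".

Bianca

*herself* is a reflexive; Principle A requires it to be bound within its binding domain — the matrix clause.
— Bianca: subject of the matrix clause; c-commands the reflexive within its binding domain — allowed (Principle A).
— Carmen: subject of the clause headed by 'protected'; does not c-command the reflexive — cannot bind it (Principle A).
— Greta: subject of the clause headed by 'considered'; does not c-command the reflexive — cannot bind it (Principle A).
— Zara: possessor inside the subject DP of the clause headed by 'alleged'; does not c-command the reflexive — cannot bind it (Principle A).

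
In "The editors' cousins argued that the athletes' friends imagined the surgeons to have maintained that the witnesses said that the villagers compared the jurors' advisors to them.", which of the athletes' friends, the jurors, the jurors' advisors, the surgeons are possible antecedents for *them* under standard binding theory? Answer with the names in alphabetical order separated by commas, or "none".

the athletes' friends, the jurors, the surgeons

*them* is a pronoun; Principle B requires it to be free in its binding domain — the clause headed by 'compared'.
— the athletes' friends: subject of the clause headed by 'imagined'; c-commands the pronoun but lies outside its binding domain — allowed.
— the jurors: possessor inside the object DP of the clause headed by 'compared'; does not c-command the pronoun — Principle B does not apply; allowed.
— the jurors' advisors: object of the clause headed by 'compared'; c-commands the pronoun within its binding domain — blocked (Principle B).
— the surgeons: subject of the clause headed by 'maintained'; c-commands the pronoun but lies outside its binding domain — allowed.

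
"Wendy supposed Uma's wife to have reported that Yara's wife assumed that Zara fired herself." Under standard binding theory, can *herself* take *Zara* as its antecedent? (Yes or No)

Yes

*herself* is a reflexive; Principle A requires it to be bound within its binding domain — the clause headed by 'fired'.
— Zara: subject of the clause headed by 'fired'; c-commands the reflexive within its binding domain — allowed (Principle A).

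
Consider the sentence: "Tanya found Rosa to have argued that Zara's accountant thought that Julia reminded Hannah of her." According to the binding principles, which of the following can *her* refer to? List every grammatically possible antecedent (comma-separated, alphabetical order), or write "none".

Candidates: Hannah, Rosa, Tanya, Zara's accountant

*her* is a pronoun; Principle B requires it to be free in its binding domain — the clause headed by 'reminded'.
— Hannah: object of the clause headed by 'reminded'; c-commands the pronoun within its binding domain — blocked (Principle B).
— Rosa: subject of the clause headed by 'argued'; c-commands the pronoun but lies outside its binding domain — allowed.
— Tanya: subject of the matrix clause; c-commands the pronoun but lies outside its binding domain — allowed.
— Zara's accountant: subject of the clause headed by 'thought'; c-commands the pronoun but lies outside its binding domain — allowed.

Rosa, Tanya, Zara's accountant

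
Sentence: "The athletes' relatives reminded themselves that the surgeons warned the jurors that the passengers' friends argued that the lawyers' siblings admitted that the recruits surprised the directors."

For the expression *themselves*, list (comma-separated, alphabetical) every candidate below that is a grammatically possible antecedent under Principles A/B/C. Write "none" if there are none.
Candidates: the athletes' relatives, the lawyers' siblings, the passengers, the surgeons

*themselves* is a reflexive; Principle A requires it to be bound within its binding domain — the matrix clause.
— the athletes' relatives: subject of the matrix clause; c-commands the reflexive within its binding domain — allowed (Principle A).
— the lawyers' siblings: subject of the clause headed by 'admitted'; does not c-command the reflexive — cannot bind it (Principle A).
— the passengers: possessor inside the subject DP of the clause headed by 'argued'; does not c-command the reflexive — cannot bind it (Principle A).
— the surgeons: subject of the clause headed by 'warned'; does not c-command the reflexive — cannot bind it (Principle A).

the athletes' relatives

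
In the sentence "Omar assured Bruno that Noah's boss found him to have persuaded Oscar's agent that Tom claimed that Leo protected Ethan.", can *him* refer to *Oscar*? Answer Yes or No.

*him* is a pronoun; Principle B requires it to be free in its binding domain — the clause headed by 'found'.
— Oscar: possessor inside the object DP of the clause headed by 'persuaded'; is c-commanded by the pronoun; coreference would bind this R-expression — blocked (Principle C).

No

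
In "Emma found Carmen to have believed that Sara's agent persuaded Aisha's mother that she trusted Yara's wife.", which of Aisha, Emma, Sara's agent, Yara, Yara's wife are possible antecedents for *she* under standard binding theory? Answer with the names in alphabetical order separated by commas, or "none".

*she* is a pronoun; Principle B requires it to be free in its binding domain — the clause headed by 'trusted'.
— Aisha: possessor inside the object DP of the clause headed by 'persuaded'; does not c-command the pronoun — Principle B does not apply; allowed.
— Emma: subject of the matrix clause; c-commands the pronoun but lies outside its binding domain — allowed.
— Sara's agent: subject of the clause headed by 'persuaded'; c-commands the pronoun but lies outside its binding domain — allowed.
— Yara: possessor inside the object DP of the clause headed by 'trusted'; is c-commanded by the pronoun; coreference would bind this R-expression — blocked (Principle C).
— Yara's wife: object of the clause headed by 'trusted'; is c-commanded by the pronoun; coreference would bind this R-expression — blocked (Principle C).

Aisha, Emma, Sara's agent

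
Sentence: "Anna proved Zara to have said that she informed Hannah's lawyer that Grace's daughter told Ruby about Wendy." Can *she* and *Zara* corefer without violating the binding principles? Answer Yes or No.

*Zara* is an R-expression; Principle C requires it to be free (not bound by any c-commanding expression).
— she: subject of the clause headed by 'informed'; the pronoun does not c-command the R-expression — coreference allowed.

Yes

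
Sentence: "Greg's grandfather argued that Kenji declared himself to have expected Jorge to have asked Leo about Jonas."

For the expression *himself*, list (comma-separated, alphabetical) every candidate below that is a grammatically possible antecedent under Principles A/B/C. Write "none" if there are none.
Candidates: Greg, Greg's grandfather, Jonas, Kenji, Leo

*himself* is a reflexive; Principle A requires it to be bound within its binding domain — the clause headed by 'declared'.
— Greg: possessor inside the subject DP of the matrix clause; does not c-command the reflexive — cannot bind it (Principle A).
— Greg's grandfather: subject of the matrix clause; c-commands the reflexive but lies outside its binding domain — cannot bind it (Principle A).
— Jonas: second object of the clause headed by 'asked'; does not c-command the reflexive — cannot bind it (Principle A).
— Kenji: subject of the clause headed by 'declared'; c-commands the reflexive within its binding domain — allowed (Principle A).
— Leo: object of the clause headed by 'asked'; does not c-command the reflexive — cannot bind it (Principle A).

Kenji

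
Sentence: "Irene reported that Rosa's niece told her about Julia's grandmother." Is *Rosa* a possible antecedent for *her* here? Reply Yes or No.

Yes

*her* is a pronoun; Principle B requires it to be free in its binding domain — the clause headed by 'told'.
— Rosa: possessor inside the subject DP of the clause headed by 'told'; does not c-command the pronoun — Principle B does not apply; allowed.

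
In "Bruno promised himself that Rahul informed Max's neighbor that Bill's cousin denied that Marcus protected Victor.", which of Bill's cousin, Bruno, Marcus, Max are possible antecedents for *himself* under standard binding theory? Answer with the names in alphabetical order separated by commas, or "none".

*himself* is a reflexive; Principle A requires it to be bound within its binding domain — the matrix clause.
— Bill's cousin: subject of the clause headed by 'denied'; does not c-command the reflexive — cannot bind it (Principle A).
— Bruno: subject of the matrix clause; c-commands the reflexive within its binding domain — allowed (Principle A).
— Marcus: subject of the clause headed by 'protected'; does not c-command the reflexive — cannot bind it (Principle A).
— Max: possessor inside the object DP of the clause headed by 'informed'; does not c-command the reflexive — cannot bind it (Principle A).

Bruno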